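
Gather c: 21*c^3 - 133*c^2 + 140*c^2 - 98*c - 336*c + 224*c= 21*c^3 + 7*c^2 - 210*c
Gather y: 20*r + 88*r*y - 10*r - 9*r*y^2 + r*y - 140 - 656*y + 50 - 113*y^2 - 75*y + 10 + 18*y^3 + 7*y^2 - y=10*r + 18*y^3 + y^2*(-9*r - 106) + y*(89*r - 732) - 80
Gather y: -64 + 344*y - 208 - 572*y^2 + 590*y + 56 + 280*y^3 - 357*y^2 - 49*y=280*y^3 - 929*y^2 + 885*y - 216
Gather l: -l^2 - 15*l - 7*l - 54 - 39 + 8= -l^2 - 22*l - 85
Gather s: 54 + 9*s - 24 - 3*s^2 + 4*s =-3*s^2 + 13*s + 30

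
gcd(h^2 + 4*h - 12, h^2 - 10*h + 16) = h - 2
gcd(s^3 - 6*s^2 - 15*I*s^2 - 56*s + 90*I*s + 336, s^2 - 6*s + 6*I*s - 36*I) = s - 6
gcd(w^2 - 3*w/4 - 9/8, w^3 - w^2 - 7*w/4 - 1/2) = 1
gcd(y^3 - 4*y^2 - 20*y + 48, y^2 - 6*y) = y - 6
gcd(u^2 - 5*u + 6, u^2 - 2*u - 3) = u - 3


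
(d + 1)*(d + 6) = d^2 + 7*d + 6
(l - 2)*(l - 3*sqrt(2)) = l^2 - 3*sqrt(2)*l - 2*l + 6*sqrt(2)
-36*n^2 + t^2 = (-6*n + t)*(6*n + t)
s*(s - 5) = s^2 - 5*s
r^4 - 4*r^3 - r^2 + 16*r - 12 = (r - 3)*(r - 2)*(r - 1)*(r + 2)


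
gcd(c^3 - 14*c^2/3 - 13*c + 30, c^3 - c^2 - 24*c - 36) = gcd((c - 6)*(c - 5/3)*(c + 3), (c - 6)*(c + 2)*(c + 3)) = c^2 - 3*c - 18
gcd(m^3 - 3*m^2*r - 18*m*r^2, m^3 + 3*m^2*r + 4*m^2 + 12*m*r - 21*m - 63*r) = m + 3*r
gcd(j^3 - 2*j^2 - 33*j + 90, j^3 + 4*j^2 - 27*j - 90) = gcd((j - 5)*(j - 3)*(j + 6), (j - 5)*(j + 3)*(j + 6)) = j^2 + j - 30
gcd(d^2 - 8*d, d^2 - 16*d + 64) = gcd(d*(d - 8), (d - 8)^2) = d - 8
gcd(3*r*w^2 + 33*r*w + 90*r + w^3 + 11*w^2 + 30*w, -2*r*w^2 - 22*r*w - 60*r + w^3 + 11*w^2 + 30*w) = w^2 + 11*w + 30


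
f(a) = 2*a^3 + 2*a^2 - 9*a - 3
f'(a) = 6*a^2 + 4*a - 9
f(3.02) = 43.15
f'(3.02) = 57.80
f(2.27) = 10.27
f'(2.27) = 31.00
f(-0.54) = 2.13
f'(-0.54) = -9.41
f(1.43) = -5.93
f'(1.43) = 8.99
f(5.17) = 280.30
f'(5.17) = 172.05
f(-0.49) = 1.65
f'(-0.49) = -9.52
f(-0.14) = -1.71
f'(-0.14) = -9.44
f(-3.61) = -38.54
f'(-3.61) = 54.75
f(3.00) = 42.00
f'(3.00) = 57.00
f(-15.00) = -6168.00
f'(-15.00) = 1281.00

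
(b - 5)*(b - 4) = b^2 - 9*b + 20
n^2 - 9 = (n - 3)*(n + 3)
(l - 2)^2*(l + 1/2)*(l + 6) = l^4 + 5*l^3/2 - 19*l^2 + 14*l + 12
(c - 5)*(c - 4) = c^2 - 9*c + 20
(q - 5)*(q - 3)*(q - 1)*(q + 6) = q^4 - 3*q^3 - 31*q^2 + 123*q - 90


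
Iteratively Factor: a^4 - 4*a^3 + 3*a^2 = (a)*(a^3 - 4*a^2 + 3*a) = a*(a - 1)*(a^2 - 3*a) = a*(a - 3)*(a - 1)*(a)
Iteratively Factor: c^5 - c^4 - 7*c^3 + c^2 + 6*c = (c - 1)*(c^4 - 7*c^2 - 6*c) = (c - 1)*(c + 1)*(c^3 - c^2 - 6*c) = c*(c - 1)*(c + 1)*(c^2 - c - 6) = c*(c - 1)*(c + 1)*(c + 2)*(c - 3)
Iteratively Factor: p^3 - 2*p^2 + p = (p - 1)*(p^2 - p) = p*(p - 1)*(p - 1)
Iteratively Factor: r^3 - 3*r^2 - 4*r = (r - 4)*(r^2 + r) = r*(r - 4)*(r + 1)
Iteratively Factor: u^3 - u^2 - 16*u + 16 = (u - 4)*(u^2 + 3*u - 4) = (u - 4)*(u - 1)*(u + 4)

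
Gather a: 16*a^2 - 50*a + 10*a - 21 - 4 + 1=16*a^2 - 40*a - 24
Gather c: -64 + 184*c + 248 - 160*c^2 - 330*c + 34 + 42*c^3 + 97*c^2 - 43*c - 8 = 42*c^3 - 63*c^2 - 189*c + 210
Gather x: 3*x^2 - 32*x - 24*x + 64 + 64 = 3*x^2 - 56*x + 128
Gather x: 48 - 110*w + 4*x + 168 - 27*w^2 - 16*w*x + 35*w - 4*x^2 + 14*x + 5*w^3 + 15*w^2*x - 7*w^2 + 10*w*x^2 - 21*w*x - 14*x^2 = 5*w^3 - 34*w^2 - 75*w + x^2*(10*w - 18) + x*(15*w^2 - 37*w + 18) + 216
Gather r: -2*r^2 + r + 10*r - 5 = -2*r^2 + 11*r - 5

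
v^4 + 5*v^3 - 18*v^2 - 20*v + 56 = (v - 2)^2*(v + 2)*(v + 7)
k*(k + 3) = k^2 + 3*k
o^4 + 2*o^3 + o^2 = o^2*(o + 1)^2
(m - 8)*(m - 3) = m^2 - 11*m + 24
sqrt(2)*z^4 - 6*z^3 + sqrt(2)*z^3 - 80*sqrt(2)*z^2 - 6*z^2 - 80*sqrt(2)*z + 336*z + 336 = (z - 7*sqrt(2))*(z - 2*sqrt(2))*(z + 6*sqrt(2))*(sqrt(2)*z + sqrt(2))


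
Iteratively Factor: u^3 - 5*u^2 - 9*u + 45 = (u + 3)*(u^2 - 8*u + 15) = (u - 3)*(u + 3)*(u - 5)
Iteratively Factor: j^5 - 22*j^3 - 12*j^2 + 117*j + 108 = (j + 3)*(j^4 - 3*j^3 - 13*j^2 + 27*j + 36) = (j + 1)*(j + 3)*(j^3 - 4*j^2 - 9*j + 36) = (j + 1)*(j + 3)^2*(j^2 - 7*j + 12) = (j - 3)*(j + 1)*(j + 3)^2*(j - 4)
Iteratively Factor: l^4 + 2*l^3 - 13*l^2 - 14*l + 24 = (l - 1)*(l^3 + 3*l^2 - 10*l - 24) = (l - 1)*(l + 2)*(l^2 + l - 12) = (l - 1)*(l + 2)*(l + 4)*(l - 3)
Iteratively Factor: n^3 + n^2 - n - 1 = (n + 1)*(n^2 - 1) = (n + 1)^2*(n - 1)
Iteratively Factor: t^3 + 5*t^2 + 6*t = (t)*(t^2 + 5*t + 6) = t*(t + 2)*(t + 3)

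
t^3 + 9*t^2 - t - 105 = (t - 3)*(t + 5)*(t + 7)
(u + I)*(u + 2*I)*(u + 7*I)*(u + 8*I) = u^4 + 18*I*u^3 - 103*u^2 - 198*I*u + 112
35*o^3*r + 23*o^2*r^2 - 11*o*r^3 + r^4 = r*(-7*o + r)*(-5*o + r)*(o + r)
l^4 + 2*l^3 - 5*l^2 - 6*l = l*(l - 2)*(l + 1)*(l + 3)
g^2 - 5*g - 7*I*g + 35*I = (g - 5)*(g - 7*I)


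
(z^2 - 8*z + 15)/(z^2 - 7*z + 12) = (z - 5)/(z - 4)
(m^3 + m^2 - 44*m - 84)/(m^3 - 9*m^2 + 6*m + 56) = (m + 6)/(m - 4)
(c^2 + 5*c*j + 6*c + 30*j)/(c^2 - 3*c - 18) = (c^2 + 5*c*j + 6*c + 30*j)/(c^2 - 3*c - 18)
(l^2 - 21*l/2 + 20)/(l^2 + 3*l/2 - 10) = (l - 8)/(l + 4)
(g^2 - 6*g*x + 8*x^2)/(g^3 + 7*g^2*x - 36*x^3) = (g - 4*x)/(g^2 + 9*g*x + 18*x^2)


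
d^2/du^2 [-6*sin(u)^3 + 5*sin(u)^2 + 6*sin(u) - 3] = 54*sin(u)^3 - 20*sin(u)^2 - 42*sin(u) + 10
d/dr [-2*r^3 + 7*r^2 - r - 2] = -6*r^2 + 14*r - 1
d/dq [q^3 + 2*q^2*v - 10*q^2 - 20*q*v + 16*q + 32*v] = 3*q^2 + 4*q*v - 20*q - 20*v + 16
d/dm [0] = 0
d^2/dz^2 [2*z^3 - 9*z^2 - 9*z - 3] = 12*z - 18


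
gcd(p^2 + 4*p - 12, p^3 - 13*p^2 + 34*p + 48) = 1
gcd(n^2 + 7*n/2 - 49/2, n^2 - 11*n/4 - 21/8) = n - 7/2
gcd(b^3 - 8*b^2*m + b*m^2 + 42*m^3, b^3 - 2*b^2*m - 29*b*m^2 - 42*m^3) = b^2 - 5*b*m - 14*m^2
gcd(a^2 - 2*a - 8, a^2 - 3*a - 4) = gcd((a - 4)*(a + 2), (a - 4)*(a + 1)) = a - 4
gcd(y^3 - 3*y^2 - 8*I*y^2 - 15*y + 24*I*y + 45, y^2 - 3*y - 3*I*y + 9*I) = y^2 + y*(-3 - 3*I) + 9*I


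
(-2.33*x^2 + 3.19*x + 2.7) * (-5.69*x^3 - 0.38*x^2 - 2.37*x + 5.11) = 13.2577*x^5 - 17.2657*x^4 - 11.0531*x^3 - 20.4926*x^2 + 9.9019*x + 13.797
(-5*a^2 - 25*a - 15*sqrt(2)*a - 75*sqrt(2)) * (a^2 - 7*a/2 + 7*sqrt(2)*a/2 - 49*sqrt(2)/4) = -5*a^4 - 65*sqrt(2)*a^3/2 - 15*a^3/2 - 195*sqrt(2)*a^2/4 - 35*a^2/2 - 315*a/2 + 2275*sqrt(2)*a/4 + 3675/2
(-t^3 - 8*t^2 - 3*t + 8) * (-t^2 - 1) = t^5 + 8*t^4 + 4*t^3 + 3*t - 8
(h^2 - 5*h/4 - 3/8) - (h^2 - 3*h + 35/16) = 7*h/4 - 41/16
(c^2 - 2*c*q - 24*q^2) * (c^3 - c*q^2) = c^5 - 2*c^4*q - 25*c^3*q^2 + 2*c^2*q^3 + 24*c*q^4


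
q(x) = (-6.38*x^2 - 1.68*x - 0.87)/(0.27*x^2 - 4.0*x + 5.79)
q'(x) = (4.0 - 0.54*x)*(-6.38*x^2 - 1.68*x - 0.87)/(0.27*x^2 - 4.0*x + 5.79)^2 + (-12.76*x - 1.68)/(0.27*x^2 - 4.0*x + 5.79)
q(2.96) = 16.76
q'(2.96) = -0.22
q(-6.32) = -5.86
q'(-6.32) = 0.85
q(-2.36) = -1.94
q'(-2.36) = 1.09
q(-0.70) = -0.32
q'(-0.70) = 0.67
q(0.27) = -0.38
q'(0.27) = -1.39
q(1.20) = -8.76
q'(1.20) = -33.61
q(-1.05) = -0.60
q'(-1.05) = 0.87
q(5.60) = 25.83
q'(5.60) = 5.89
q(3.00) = 16.75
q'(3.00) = 0.02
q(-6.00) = -5.58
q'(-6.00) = 0.87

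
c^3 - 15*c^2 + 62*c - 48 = (c - 8)*(c - 6)*(c - 1)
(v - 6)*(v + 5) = v^2 - v - 30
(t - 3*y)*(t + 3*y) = t^2 - 9*y^2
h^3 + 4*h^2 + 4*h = h*(h + 2)^2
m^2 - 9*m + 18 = (m - 6)*(m - 3)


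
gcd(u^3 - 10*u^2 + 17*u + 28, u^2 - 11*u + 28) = u^2 - 11*u + 28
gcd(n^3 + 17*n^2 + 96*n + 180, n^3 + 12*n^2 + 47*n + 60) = n + 5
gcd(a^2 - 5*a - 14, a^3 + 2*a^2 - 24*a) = 1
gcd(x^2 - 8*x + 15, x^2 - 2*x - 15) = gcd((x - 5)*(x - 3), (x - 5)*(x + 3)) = x - 5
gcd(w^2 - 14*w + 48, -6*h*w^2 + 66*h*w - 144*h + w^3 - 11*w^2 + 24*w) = w - 8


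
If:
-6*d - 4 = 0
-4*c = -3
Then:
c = 3/4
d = -2/3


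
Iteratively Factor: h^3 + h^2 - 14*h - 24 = (h - 4)*(h^2 + 5*h + 6) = (h - 4)*(h + 2)*(h + 3)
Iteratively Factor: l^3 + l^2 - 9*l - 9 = (l + 3)*(l^2 - 2*l - 3) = (l + 1)*(l + 3)*(l - 3)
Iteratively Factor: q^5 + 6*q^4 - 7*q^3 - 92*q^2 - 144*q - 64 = (q - 4)*(q^4 + 10*q^3 + 33*q^2 + 40*q + 16) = (q - 4)*(q + 1)*(q^3 + 9*q^2 + 24*q + 16) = (q - 4)*(q + 1)*(q + 4)*(q^2 + 5*q + 4) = (q - 4)*(q + 1)*(q + 4)^2*(q + 1)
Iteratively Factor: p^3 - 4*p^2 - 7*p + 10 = (p + 2)*(p^2 - 6*p + 5) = (p - 5)*(p + 2)*(p - 1)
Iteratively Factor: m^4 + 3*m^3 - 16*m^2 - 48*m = (m)*(m^3 + 3*m^2 - 16*m - 48) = m*(m + 4)*(m^2 - m - 12) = m*(m - 4)*(m + 4)*(m + 3)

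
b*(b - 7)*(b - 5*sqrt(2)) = b^3 - 5*sqrt(2)*b^2 - 7*b^2 + 35*sqrt(2)*b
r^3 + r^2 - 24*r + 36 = (r - 3)*(r - 2)*(r + 6)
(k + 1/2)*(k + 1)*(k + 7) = k^3 + 17*k^2/2 + 11*k + 7/2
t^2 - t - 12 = (t - 4)*(t + 3)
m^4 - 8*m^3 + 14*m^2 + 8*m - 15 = (m - 5)*(m - 3)*(m - 1)*(m + 1)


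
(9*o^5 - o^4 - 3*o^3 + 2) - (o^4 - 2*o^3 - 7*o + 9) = 9*o^5 - 2*o^4 - o^3 + 7*o - 7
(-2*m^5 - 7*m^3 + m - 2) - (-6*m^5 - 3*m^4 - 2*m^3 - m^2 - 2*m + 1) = 4*m^5 + 3*m^4 - 5*m^3 + m^2 + 3*m - 3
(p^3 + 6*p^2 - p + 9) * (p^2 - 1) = p^5 + 6*p^4 - 2*p^3 + 3*p^2 + p - 9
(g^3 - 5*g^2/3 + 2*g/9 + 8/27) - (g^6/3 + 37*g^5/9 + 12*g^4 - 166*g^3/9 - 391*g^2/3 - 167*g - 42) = -g^6/3 - 37*g^5/9 - 12*g^4 + 175*g^3/9 + 386*g^2/3 + 1505*g/9 + 1142/27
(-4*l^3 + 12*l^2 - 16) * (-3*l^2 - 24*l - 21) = 12*l^5 + 60*l^4 - 204*l^3 - 204*l^2 + 384*l + 336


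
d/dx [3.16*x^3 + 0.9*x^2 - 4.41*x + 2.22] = 9.48*x^2 + 1.8*x - 4.41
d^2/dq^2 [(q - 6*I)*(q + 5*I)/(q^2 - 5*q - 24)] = (q^3*(10 - 2*I) + 324*q^2 + q*(-900 - 144*I) + 4092 + 240*I)/(q^6 - 15*q^5 + 3*q^4 + 595*q^3 - 72*q^2 - 8640*q - 13824)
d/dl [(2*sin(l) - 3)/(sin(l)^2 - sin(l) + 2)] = (6*sin(l) + cos(2*l))*cos(l)/(sin(l)^2 - sin(l) + 2)^2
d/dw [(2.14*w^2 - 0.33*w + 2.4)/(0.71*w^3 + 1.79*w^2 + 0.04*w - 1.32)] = (-1.5194*w^4 + 0.468599999999999*w^3 - 4.4357*w^2 - 14.2416*w + 0.3396)/(0.5041*w^6 + 2.5418*w^5 + 3.2609*w^4 - 1.7312*w^3 - 4.724*w^2 - 0.1056*w + 1.7424)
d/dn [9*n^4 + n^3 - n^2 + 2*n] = 36*n^3 + 3*n^2 - 2*n + 2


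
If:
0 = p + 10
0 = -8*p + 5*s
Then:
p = -10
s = -16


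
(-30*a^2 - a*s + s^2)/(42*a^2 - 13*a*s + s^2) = (5*a + s)/(-7*a + s)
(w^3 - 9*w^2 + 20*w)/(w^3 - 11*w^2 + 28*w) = (w - 5)/(w - 7)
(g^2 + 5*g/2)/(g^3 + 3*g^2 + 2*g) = (g + 5/2)/(g^2 + 3*g + 2)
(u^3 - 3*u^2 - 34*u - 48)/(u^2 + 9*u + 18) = (u^2 - 6*u - 16)/(u + 6)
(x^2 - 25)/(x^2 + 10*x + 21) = (x^2 - 25)/(x^2 + 10*x + 21)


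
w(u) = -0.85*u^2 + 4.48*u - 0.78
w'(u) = 4.48 - 1.7*u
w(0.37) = 0.76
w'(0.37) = 3.85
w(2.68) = 5.12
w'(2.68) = -0.08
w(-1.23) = -7.58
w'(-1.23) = 6.57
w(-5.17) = -46.66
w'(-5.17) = 13.27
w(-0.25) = -1.95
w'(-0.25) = 4.90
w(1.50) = 4.03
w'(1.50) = 1.93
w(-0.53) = -3.39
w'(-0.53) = 5.38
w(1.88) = 4.64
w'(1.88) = 1.28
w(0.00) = -0.78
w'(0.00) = 4.48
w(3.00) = 5.01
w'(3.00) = -0.62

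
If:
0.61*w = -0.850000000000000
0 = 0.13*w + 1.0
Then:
No Solution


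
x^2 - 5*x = x*(x - 5)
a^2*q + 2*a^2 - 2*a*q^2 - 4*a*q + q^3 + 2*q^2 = (-a + q)^2*(q + 2)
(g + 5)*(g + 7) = g^2 + 12*g + 35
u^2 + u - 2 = (u - 1)*(u + 2)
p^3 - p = p*(p - 1)*(p + 1)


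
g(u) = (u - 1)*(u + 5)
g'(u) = 2*u + 4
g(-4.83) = -0.99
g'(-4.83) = -5.66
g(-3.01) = -7.98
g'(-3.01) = -2.02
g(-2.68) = -8.54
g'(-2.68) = -1.36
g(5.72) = 50.60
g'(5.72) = 15.44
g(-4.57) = -2.40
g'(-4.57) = -5.14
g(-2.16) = -8.97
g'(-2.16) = -0.32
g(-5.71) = 4.76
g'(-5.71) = -7.42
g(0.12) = -4.51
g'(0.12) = 4.24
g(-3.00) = -8.00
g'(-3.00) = -2.00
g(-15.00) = 160.00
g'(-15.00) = -26.00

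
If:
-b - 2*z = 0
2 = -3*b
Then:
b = -2/3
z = 1/3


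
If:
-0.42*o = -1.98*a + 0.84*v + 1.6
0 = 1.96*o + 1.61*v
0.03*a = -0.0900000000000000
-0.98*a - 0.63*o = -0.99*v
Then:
No Solution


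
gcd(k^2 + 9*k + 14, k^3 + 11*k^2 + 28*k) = k + 7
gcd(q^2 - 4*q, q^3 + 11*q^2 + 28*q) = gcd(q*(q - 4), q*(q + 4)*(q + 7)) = q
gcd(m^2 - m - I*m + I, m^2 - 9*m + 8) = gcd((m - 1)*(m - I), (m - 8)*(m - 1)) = m - 1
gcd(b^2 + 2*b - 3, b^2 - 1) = b - 1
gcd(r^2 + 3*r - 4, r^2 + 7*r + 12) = r + 4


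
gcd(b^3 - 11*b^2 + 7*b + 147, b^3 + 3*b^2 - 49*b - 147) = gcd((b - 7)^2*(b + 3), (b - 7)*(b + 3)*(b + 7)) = b^2 - 4*b - 21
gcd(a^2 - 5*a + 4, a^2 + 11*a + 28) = 1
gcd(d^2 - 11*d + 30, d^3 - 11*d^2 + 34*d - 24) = d - 6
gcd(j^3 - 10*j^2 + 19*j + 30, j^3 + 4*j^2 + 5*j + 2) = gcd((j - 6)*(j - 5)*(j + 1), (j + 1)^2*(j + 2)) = j + 1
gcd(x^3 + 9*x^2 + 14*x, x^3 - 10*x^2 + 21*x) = x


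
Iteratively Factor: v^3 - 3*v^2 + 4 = (v + 1)*(v^2 - 4*v + 4) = (v - 2)*(v + 1)*(v - 2)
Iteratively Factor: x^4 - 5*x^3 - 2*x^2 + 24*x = (x + 2)*(x^3 - 7*x^2 + 12*x) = (x - 4)*(x + 2)*(x^2 - 3*x) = x*(x - 4)*(x + 2)*(x - 3)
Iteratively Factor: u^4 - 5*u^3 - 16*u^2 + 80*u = (u + 4)*(u^3 - 9*u^2 + 20*u) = (u - 4)*(u + 4)*(u^2 - 5*u) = (u - 5)*(u - 4)*(u + 4)*(u)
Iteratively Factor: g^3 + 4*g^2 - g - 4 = (g + 4)*(g^2 - 1) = (g - 1)*(g + 4)*(g + 1)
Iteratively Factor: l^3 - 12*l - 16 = (l + 2)*(l^2 - 2*l - 8) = (l - 4)*(l + 2)*(l + 2)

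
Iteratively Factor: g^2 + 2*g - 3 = (g + 3)*(g - 1)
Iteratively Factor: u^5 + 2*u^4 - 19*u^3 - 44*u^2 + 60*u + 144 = (u - 2)*(u^4 + 4*u^3 - 11*u^2 - 66*u - 72) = (u - 2)*(u + 3)*(u^3 + u^2 - 14*u - 24) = (u - 4)*(u - 2)*(u + 3)*(u^2 + 5*u + 6) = (u - 4)*(u - 2)*(u + 3)^2*(u + 2)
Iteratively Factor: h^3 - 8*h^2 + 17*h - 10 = (h - 2)*(h^2 - 6*h + 5) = (h - 2)*(h - 1)*(h - 5)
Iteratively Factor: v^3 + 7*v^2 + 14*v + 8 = (v + 4)*(v^2 + 3*v + 2) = (v + 2)*(v + 4)*(v + 1)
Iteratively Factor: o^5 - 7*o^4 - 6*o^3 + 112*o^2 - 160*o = (o - 5)*(o^4 - 2*o^3 - 16*o^2 + 32*o) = (o - 5)*(o - 4)*(o^3 + 2*o^2 - 8*o) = (o - 5)*(o - 4)*(o - 2)*(o^2 + 4*o) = (o - 5)*(o - 4)*(o - 2)*(o + 4)*(o)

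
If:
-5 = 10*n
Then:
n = -1/2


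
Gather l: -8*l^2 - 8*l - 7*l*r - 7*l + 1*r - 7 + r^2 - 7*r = -8*l^2 + l*(-7*r - 15) + r^2 - 6*r - 7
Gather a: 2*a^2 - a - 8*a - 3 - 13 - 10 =2*a^2 - 9*a - 26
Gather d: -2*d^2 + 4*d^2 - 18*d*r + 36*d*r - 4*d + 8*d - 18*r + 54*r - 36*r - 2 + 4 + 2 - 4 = 2*d^2 + d*(18*r + 4)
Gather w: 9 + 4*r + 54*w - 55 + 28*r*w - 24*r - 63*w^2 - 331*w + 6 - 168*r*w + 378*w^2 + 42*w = -20*r + 315*w^2 + w*(-140*r - 235) - 40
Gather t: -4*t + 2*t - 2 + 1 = -2*t - 1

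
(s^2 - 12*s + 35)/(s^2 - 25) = (s - 7)/(s + 5)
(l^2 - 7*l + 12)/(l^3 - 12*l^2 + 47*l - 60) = 1/(l - 5)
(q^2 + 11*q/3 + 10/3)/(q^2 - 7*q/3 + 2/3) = (3*q^2 + 11*q + 10)/(3*q^2 - 7*q + 2)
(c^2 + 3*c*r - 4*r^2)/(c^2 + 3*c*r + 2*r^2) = (c^2 + 3*c*r - 4*r^2)/(c^2 + 3*c*r + 2*r^2)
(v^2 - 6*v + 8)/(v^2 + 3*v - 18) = (v^2 - 6*v + 8)/(v^2 + 3*v - 18)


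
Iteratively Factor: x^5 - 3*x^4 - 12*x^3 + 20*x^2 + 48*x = (x)*(x^4 - 3*x^3 - 12*x^2 + 20*x + 48) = x*(x + 2)*(x^3 - 5*x^2 - 2*x + 24) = x*(x - 3)*(x + 2)*(x^2 - 2*x - 8) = x*(x - 3)*(x + 2)^2*(x - 4)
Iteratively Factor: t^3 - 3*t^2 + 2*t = (t)*(t^2 - 3*t + 2) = t*(t - 1)*(t - 2)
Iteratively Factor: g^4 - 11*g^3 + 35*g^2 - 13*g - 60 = (g - 3)*(g^3 - 8*g^2 + 11*g + 20) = (g - 5)*(g - 3)*(g^2 - 3*g - 4) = (g - 5)*(g - 4)*(g - 3)*(g + 1)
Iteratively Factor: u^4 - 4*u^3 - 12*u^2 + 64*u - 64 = (u - 4)*(u^3 - 12*u + 16) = (u - 4)*(u + 4)*(u^2 - 4*u + 4) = (u - 4)*(u - 2)*(u + 4)*(u - 2)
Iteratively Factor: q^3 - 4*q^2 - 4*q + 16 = (q + 2)*(q^2 - 6*q + 8) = (q - 4)*(q + 2)*(q - 2)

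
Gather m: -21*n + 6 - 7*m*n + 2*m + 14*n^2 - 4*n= m*(2 - 7*n) + 14*n^2 - 25*n + 6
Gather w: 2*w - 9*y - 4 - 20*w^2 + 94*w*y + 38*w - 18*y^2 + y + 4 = -20*w^2 + w*(94*y + 40) - 18*y^2 - 8*y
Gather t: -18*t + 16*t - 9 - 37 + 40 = -2*t - 6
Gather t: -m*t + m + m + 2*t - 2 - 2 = 2*m + t*(2 - m) - 4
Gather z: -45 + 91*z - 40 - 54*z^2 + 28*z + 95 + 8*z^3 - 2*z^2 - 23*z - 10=8*z^3 - 56*z^2 + 96*z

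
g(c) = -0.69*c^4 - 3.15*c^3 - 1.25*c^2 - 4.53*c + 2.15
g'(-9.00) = 1264.56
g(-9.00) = -2289.07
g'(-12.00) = 3433.95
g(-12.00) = -8988.13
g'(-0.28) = -4.51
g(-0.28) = 3.39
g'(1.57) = -42.43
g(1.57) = -24.43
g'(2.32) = -95.66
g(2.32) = -74.41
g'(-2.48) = -14.35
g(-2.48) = 27.64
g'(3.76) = -294.24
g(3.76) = -337.91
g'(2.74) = -139.10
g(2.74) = -123.34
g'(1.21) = -26.28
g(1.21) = -12.22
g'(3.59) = -263.00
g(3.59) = -290.58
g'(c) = -2.76*c^3 - 9.45*c^2 - 2.5*c - 4.53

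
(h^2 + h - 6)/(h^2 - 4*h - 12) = (-h^2 - h + 6)/(-h^2 + 4*h + 12)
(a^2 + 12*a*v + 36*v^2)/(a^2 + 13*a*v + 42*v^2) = (a + 6*v)/(a + 7*v)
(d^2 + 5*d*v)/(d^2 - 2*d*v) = (d + 5*v)/(d - 2*v)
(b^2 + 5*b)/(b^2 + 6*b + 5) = b/(b + 1)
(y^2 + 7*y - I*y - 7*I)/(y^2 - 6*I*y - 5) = (y + 7)/(y - 5*I)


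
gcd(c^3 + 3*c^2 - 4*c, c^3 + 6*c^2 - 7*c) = c^2 - c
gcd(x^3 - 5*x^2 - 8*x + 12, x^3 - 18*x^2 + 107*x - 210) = x - 6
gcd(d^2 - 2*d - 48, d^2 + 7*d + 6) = d + 6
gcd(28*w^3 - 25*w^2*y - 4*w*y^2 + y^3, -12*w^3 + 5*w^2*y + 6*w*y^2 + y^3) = -4*w^2 + 3*w*y + y^2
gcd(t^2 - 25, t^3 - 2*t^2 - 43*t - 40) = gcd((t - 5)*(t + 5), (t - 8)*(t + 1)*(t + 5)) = t + 5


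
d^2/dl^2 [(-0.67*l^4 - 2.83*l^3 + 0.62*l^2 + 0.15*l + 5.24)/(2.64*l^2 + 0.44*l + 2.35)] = (-9.33926400000001*l^6 - 4.66963199999995*l^5 - 25.718352*l^4 + 23.58488*l^3 + 134.087124*l^2 - 62.834946*l - 56.451292)/(18.399744*l^6 + 9.199872*l^5 + 50.668992*l^4 + 16.463744*l^3 + 45.10308*l^2 + 7.2897*l + 12.977875)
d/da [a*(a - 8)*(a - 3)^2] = 4*a^3 - 42*a^2 + 114*a - 72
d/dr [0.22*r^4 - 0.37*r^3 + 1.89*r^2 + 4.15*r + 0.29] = 0.88*r^3 - 1.11*r^2 + 3.78*r + 4.15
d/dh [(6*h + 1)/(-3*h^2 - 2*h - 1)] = 2*(9*h^2 + 3*h - 2)/(9*h^4 + 12*h^3 + 10*h^2 + 4*h + 1)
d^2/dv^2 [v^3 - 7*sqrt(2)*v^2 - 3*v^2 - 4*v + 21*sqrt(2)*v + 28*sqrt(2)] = 6*v - 14*sqrt(2) - 6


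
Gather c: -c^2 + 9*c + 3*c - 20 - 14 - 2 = -c^2 + 12*c - 36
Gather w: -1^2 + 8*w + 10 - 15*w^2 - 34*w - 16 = -15*w^2 - 26*w - 7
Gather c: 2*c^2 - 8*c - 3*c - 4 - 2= 2*c^2 - 11*c - 6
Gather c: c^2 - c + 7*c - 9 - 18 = c^2 + 6*c - 27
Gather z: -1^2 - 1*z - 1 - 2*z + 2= -3*z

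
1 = 1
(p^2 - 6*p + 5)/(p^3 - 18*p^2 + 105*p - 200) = (p - 1)/(p^2 - 13*p + 40)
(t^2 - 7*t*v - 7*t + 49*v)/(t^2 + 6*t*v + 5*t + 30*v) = (t^2 - 7*t*v - 7*t + 49*v)/(t^2 + 6*t*v + 5*t + 30*v)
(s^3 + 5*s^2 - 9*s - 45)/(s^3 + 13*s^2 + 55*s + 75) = (s - 3)/(s + 5)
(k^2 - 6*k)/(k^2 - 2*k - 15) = k*(6 - k)/(-k^2 + 2*k + 15)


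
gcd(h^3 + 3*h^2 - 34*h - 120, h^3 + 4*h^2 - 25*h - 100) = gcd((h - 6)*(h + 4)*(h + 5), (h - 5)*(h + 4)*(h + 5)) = h^2 + 9*h + 20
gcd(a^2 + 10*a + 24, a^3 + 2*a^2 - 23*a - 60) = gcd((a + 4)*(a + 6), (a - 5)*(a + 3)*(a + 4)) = a + 4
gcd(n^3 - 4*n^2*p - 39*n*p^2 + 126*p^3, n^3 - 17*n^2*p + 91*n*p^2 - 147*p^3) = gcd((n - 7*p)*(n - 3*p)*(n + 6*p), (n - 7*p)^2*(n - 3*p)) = n^2 - 10*n*p + 21*p^2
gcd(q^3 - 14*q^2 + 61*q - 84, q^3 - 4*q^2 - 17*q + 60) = q - 3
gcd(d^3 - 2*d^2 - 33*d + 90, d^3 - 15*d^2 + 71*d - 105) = d^2 - 8*d + 15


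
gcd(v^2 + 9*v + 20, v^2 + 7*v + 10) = v + 5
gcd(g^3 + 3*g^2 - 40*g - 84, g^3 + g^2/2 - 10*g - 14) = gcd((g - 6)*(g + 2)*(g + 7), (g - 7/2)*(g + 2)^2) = g + 2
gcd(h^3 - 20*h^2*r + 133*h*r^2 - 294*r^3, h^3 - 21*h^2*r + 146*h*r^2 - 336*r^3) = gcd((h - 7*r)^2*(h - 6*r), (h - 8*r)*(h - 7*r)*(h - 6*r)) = h^2 - 13*h*r + 42*r^2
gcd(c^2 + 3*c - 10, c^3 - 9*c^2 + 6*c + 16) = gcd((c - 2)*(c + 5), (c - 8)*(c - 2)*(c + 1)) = c - 2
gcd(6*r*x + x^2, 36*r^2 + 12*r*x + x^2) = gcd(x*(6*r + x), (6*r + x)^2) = 6*r + x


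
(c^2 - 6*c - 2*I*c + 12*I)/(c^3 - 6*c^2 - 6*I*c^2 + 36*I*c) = (c - 2*I)/(c*(c - 6*I))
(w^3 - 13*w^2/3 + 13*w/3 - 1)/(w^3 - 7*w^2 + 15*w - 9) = (w - 1/3)/(w - 3)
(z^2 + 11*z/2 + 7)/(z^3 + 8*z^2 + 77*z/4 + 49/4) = 2*(z + 2)/(2*z^2 + 9*z + 7)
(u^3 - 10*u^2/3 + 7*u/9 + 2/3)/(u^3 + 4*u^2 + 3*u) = (9*u^3 - 30*u^2 + 7*u + 6)/(9*u*(u^2 + 4*u + 3))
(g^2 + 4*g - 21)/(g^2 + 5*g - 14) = (g - 3)/(g - 2)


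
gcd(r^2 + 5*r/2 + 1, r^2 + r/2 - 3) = r + 2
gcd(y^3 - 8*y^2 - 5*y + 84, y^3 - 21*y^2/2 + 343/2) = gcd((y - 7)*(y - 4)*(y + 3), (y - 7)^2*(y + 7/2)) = y - 7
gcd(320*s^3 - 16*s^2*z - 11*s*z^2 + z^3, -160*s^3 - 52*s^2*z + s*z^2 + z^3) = -40*s^2 - 3*s*z + z^2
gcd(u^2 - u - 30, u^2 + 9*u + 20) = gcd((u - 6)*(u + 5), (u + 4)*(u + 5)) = u + 5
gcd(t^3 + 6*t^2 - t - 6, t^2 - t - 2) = t + 1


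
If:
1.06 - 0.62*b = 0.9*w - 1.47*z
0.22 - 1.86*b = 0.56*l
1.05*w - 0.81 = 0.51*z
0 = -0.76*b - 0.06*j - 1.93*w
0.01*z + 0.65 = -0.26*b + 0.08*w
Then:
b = -2.47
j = 35.09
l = 8.58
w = -0.12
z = -1.83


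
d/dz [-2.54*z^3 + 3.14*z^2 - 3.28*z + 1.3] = -7.62*z^2 + 6.28*z - 3.28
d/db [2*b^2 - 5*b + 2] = 4*b - 5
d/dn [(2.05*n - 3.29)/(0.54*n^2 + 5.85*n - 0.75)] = (-1.107*n^2 + 3.5532*n + 17.709)/(0.2916*n^4 + 6.318*n^3 + 33.4125*n^2 - 8.775*n + 0.5625)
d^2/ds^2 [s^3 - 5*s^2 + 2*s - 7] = 6*s - 10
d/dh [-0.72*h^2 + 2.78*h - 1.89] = 2.78 - 1.44*h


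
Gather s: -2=-2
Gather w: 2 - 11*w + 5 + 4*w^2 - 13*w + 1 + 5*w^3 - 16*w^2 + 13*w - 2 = 5*w^3 - 12*w^2 - 11*w + 6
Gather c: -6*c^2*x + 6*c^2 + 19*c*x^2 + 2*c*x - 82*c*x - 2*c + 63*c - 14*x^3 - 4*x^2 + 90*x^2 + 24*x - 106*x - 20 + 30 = c^2*(6 - 6*x) + c*(19*x^2 - 80*x + 61) - 14*x^3 + 86*x^2 - 82*x + 10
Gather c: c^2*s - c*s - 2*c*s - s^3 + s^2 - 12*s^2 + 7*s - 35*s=c^2*s - 3*c*s - s^3 - 11*s^2 - 28*s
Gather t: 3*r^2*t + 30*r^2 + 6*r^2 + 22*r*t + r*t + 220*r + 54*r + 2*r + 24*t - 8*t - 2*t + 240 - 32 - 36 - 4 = 36*r^2 + 276*r + t*(3*r^2 + 23*r + 14) + 168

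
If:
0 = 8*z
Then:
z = 0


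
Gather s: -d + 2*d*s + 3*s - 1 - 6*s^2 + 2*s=-d - 6*s^2 + s*(2*d + 5) - 1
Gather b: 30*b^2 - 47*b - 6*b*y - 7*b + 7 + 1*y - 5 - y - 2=30*b^2 + b*(-6*y - 54)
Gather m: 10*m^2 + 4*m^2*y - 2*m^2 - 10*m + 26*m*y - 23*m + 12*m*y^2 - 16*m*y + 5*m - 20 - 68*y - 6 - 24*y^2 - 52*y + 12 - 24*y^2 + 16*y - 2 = m^2*(4*y + 8) + m*(12*y^2 + 10*y - 28) - 48*y^2 - 104*y - 16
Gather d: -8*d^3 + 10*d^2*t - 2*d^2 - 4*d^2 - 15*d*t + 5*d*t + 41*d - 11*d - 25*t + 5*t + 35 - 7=-8*d^3 + d^2*(10*t - 6) + d*(30 - 10*t) - 20*t + 28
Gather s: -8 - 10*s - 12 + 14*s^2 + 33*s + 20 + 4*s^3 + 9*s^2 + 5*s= 4*s^3 + 23*s^2 + 28*s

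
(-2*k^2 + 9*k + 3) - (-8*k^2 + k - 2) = 6*k^2 + 8*k + 5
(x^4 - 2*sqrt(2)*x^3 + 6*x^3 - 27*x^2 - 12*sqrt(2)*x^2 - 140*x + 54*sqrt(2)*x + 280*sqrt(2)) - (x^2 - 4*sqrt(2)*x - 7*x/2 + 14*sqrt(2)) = x^4 - 2*sqrt(2)*x^3 + 6*x^3 - 28*x^2 - 12*sqrt(2)*x^2 - 273*x/2 + 58*sqrt(2)*x + 266*sqrt(2)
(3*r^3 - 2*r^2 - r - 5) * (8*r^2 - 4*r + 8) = 24*r^5 - 28*r^4 + 24*r^3 - 52*r^2 + 12*r - 40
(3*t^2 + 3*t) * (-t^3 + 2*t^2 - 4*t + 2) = -3*t^5 + 3*t^4 - 6*t^3 - 6*t^2 + 6*t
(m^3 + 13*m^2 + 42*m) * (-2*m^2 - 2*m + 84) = -2*m^5 - 28*m^4 - 26*m^3 + 1008*m^2 + 3528*m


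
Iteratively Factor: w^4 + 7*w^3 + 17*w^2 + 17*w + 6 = (w + 3)*(w^3 + 4*w^2 + 5*w + 2) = (w + 1)*(w + 3)*(w^2 + 3*w + 2) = (w + 1)*(w + 2)*(w + 3)*(w + 1)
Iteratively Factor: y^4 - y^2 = (y)*(y^3 - y) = y^2*(y^2 - 1) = y^2*(y + 1)*(y - 1)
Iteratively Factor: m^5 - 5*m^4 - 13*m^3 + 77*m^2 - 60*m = (m + 4)*(m^4 - 9*m^3 + 23*m^2 - 15*m) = (m - 3)*(m + 4)*(m^3 - 6*m^2 + 5*m) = m*(m - 3)*(m + 4)*(m^2 - 6*m + 5) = m*(m - 3)*(m - 1)*(m + 4)*(m - 5)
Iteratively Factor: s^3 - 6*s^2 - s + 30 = (s + 2)*(s^2 - 8*s + 15) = (s - 3)*(s + 2)*(s - 5)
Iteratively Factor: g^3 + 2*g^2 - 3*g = (g)*(g^2 + 2*g - 3) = g*(g + 3)*(g - 1)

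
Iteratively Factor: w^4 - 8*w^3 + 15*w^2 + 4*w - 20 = (w - 5)*(w^3 - 3*w^2 + 4) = (w - 5)*(w + 1)*(w^2 - 4*w + 4) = (w - 5)*(w - 2)*(w + 1)*(w - 2)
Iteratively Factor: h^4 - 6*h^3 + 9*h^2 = (h - 3)*(h^3 - 3*h^2) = h*(h - 3)*(h^2 - 3*h) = h*(h - 3)^2*(h)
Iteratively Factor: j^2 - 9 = (j - 3)*(j + 3)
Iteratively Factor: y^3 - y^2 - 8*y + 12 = (y - 2)*(y^2 + y - 6) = (y - 2)^2*(y + 3)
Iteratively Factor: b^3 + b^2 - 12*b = (b - 3)*(b^2 + 4*b) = (b - 3)*(b + 4)*(b)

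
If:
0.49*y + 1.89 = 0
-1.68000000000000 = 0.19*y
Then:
No Solution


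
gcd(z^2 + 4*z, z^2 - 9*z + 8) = 1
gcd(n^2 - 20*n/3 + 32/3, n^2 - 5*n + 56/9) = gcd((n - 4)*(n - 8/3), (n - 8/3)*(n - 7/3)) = n - 8/3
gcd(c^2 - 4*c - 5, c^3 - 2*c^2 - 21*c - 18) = c + 1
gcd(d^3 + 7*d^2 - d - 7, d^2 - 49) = d + 7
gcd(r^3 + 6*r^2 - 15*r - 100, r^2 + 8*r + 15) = r + 5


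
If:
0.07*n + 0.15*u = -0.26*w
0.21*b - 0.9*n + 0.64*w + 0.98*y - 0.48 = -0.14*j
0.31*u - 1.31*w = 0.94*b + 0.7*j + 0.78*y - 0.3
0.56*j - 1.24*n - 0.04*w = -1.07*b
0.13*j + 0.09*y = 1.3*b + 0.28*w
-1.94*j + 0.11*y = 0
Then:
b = 0.10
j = 0.04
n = 0.11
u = 0.30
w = -0.20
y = 0.69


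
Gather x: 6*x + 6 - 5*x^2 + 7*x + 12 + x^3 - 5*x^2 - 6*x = x^3 - 10*x^2 + 7*x + 18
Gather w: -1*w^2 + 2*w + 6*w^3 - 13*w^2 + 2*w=6*w^3 - 14*w^2 + 4*w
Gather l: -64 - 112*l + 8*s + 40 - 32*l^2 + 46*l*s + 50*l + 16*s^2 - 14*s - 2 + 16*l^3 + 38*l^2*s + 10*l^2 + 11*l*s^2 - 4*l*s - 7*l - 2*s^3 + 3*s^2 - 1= 16*l^3 + l^2*(38*s - 22) + l*(11*s^2 + 42*s - 69) - 2*s^3 + 19*s^2 - 6*s - 27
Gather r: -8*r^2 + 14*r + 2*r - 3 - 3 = -8*r^2 + 16*r - 6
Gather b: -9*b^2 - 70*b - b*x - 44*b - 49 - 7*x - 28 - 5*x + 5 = -9*b^2 + b*(-x - 114) - 12*x - 72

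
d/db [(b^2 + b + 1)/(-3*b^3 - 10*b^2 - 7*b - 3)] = (3*b^4 + 6*b^3 + 12*b^2 + 14*b + 4)/(9*b^6 + 60*b^5 + 142*b^4 + 158*b^3 + 109*b^2 + 42*b + 9)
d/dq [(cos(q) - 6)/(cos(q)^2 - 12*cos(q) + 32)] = (cos(q)^2 - 12*cos(q) + 40)*sin(q)/(cos(q)^2 - 12*cos(q) + 32)^2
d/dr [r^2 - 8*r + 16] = 2*r - 8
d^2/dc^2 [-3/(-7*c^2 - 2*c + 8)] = 6*(-49*c^2 - 14*c + 4*(7*c + 1)^2 + 56)/(7*c^2 + 2*c - 8)^3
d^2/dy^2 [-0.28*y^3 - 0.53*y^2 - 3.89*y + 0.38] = -1.68*y - 1.06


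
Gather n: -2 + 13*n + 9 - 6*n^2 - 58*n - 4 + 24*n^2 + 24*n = 18*n^2 - 21*n + 3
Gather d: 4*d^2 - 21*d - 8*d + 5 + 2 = 4*d^2 - 29*d + 7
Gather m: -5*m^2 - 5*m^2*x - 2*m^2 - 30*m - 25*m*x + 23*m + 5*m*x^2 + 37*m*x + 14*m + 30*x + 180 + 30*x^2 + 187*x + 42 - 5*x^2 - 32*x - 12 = m^2*(-5*x - 7) + m*(5*x^2 + 12*x + 7) + 25*x^2 + 185*x + 210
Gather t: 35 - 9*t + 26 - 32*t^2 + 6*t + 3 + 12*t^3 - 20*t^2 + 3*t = 12*t^3 - 52*t^2 + 64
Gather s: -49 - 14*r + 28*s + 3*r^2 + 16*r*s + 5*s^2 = 3*r^2 - 14*r + 5*s^2 + s*(16*r + 28) - 49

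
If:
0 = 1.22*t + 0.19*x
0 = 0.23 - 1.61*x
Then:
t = -0.02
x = 0.14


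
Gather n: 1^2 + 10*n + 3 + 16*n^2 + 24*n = 16*n^2 + 34*n + 4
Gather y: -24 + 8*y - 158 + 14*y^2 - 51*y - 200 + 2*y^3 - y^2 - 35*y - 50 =2*y^3 + 13*y^2 - 78*y - 432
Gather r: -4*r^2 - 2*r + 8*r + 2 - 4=-4*r^2 + 6*r - 2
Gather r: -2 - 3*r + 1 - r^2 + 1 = -r^2 - 3*r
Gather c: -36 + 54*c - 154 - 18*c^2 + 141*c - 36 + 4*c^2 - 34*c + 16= -14*c^2 + 161*c - 210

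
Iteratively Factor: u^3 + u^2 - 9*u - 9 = (u + 1)*(u^2 - 9) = (u + 1)*(u + 3)*(u - 3)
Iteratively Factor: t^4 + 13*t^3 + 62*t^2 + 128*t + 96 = (t + 4)*(t^3 + 9*t^2 + 26*t + 24) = (t + 2)*(t + 4)*(t^2 + 7*t + 12) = (t + 2)*(t + 3)*(t + 4)*(t + 4)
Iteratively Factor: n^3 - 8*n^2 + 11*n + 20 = (n + 1)*(n^2 - 9*n + 20) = (n - 5)*(n + 1)*(n - 4)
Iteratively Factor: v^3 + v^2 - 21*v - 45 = (v + 3)*(v^2 - 2*v - 15) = (v + 3)^2*(v - 5)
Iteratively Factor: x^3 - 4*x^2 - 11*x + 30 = (x - 2)*(x^2 - 2*x - 15) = (x - 5)*(x - 2)*(x + 3)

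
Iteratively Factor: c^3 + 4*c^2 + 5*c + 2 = (c + 1)*(c^2 + 3*c + 2) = (c + 1)*(c + 2)*(c + 1)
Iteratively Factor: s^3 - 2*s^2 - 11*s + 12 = (s - 1)*(s^2 - s - 12) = (s - 4)*(s - 1)*(s + 3)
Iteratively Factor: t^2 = (t)*(t)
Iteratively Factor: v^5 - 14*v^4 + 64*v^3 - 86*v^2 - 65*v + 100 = (v - 1)*(v^4 - 13*v^3 + 51*v^2 - 35*v - 100) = (v - 5)*(v - 1)*(v^3 - 8*v^2 + 11*v + 20) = (v - 5)^2*(v - 1)*(v^2 - 3*v - 4) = (v - 5)^2*(v - 1)*(v + 1)*(v - 4)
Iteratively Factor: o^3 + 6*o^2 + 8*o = (o)*(o^2 + 6*o + 8) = o*(o + 2)*(o + 4)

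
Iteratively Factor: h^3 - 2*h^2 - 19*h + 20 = (h - 1)*(h^2 - h - 20) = (h - 1)*(h + 4)*(h - 5)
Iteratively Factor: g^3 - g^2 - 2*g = (g)*(g^2 - g - 2) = g*(g + 1)*(g - 2)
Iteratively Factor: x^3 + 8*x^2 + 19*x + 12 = (x + 1)*(x^2 + 7*x + 12) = (x + 1)*(x + 3)*(x + 4)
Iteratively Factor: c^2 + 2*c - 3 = (c + 3)*(c - 1)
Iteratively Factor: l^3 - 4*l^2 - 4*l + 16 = (l - 4)*(l^2 - 4) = (l - 4)*(l - 2)*(l + 2)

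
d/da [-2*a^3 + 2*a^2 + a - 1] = -6*a^2 + 4*a + 1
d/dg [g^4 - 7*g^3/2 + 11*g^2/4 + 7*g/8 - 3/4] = 4*g^3 - 21*g^2/2 + 11*g/2 + 7/8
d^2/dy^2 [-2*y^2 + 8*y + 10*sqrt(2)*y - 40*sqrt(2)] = -4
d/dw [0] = 0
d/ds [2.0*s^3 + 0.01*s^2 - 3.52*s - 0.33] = 6.0*s^2 + 0.02*s - 3.52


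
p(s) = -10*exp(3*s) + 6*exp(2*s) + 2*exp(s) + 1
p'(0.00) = -16.00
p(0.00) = -1.00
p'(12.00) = -129336628543664789.11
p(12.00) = -43112156536093662.63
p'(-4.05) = 0.04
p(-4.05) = 1.04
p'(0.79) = -258.26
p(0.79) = -72.44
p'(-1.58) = 0.66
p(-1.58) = 1.58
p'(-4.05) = 0.04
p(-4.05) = 1.04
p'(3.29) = -571540.01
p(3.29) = -189035.47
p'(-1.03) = 0.88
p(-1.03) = 2.02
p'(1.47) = -2232.40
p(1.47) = -699.50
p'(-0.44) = -1.75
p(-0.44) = 2.11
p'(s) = -30*exp(3*s) + 12*exp(2*s) + 2*exp(s)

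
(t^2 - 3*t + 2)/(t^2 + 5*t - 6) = (t - 2)/(t + 6)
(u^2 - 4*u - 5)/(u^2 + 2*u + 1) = (u - 5)/(u + 1)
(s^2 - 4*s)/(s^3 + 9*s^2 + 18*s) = (s - 4)/(s^2 + 9*s + 18)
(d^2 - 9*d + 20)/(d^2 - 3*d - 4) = (d - 5)/(d + 1)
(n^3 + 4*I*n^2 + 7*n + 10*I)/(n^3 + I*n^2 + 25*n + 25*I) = (n - 2*I)/(n - 5*I)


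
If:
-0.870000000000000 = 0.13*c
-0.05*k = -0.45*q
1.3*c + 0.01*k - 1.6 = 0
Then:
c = -6.69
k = 1030.00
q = 114.44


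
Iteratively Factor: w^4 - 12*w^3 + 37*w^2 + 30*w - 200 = (w - 5)*(w^3 - 7*w^2 + 2*w + 40) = (w - 5)*(w + 2)*(w^2 - 9*w + 20) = (w - 5)*(w - 4)*(w + 2)*(w - 5)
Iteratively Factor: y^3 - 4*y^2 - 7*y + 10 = (y + 2)*(y^2 - 6*y + 5) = (y - 5)*(y + 2)*(y - 1)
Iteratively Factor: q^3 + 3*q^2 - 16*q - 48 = (q + 3)*(q^2 - 16) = (q - 4)*(q + 3)*(q + 4)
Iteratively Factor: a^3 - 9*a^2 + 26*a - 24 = (a - 3)*(a^2 - 6*a + 8) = (a - 4)*(a - 3)*(a - 2)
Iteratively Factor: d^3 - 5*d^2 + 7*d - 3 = (d - 1)*(d^2 - 4*d + 3) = (d - 3)*(d - 1)*(d - 1)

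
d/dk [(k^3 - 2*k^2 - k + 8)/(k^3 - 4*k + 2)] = 2*(k^4 - 3*k^3 - 5*k^2 - 4*k + 15)/(k^6 - 8*k^4 + 4*k^3 + 16*k^2 - 16*k + 4)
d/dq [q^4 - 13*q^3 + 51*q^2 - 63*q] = 4*q^3 - 39*q^2 + 102*q - 63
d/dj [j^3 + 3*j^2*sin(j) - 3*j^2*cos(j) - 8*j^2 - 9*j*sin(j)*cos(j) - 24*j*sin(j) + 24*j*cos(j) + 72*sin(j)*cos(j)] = 3*sqrt(2)*j^2*sin(j + pi/4) + 3*j^2 - 18*j*sin(j) - 30*j*cos(j) - 9*j*cos(2*j) - 16*j - 9*sin(2*j)/2 + 72*cos(2*j) + 24*sqrt(2)*cos(j + pi/4)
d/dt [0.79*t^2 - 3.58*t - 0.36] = 1.58*t - 3.58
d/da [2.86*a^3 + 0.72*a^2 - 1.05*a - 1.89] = 8.58*a^2 + 1.44*a - 1.05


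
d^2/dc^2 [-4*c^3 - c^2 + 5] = -24*c - 2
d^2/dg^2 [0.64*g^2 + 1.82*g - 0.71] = 1.28000000000000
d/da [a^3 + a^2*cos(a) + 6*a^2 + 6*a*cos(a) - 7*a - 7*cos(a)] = -a^2*sin(a) + 3*a^2 - 6*a*sin(a) + 2*a*cos(a) + 12*a + 7*sin(a) + 6*cos(a) - 7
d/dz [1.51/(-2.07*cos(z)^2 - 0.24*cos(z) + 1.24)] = -(6.2514*cos(z) + 0.3624)*sin(z)/(2.07*cos(z)^2 + 0.24*cos(z) - 1.24)^2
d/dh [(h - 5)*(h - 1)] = 2*h - 6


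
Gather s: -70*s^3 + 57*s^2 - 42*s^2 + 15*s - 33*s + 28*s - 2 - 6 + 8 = -70*s^3 + 15*s^2 + 10*s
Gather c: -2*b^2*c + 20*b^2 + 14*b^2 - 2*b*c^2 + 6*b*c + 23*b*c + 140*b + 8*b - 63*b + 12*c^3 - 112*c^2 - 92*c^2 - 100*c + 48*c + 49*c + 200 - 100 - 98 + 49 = 34*b^2 + 85*b + 12*c^3 + c^2*(-2*b - 204) + c*(-2*b^2 + 29*b - 3) + 51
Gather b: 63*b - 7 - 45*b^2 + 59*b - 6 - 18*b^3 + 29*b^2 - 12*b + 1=-18*b^3 - 16*b^2 + 110*b - 12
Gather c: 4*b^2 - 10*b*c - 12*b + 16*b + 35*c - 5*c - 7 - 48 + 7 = 4*b^2 + 4*b + c*(30 - 10*b) - 48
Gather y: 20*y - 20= 20*y - 20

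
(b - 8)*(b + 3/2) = b^2 - 13*b/2 - 12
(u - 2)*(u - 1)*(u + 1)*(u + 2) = u^4 - 5*u^2 + 4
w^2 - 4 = (w - 2)*(w + 2)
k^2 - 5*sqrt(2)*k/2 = k*(k - 5*sqrt(2)/2)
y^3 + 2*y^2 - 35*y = y*(y - 5)*(y + 7)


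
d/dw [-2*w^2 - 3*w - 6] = -4*w - 3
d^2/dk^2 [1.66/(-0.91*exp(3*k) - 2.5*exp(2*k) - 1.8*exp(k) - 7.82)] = (-1.66*(2.73*exp(2*k) + 5.0*exp(k) + 1.8)*(5.46*exp(2*k) + 10.0*exp(k) + 3.6)*exp(k) + (13.5954*exp(2*k) + 16.6*exp(k) + 2.988)*(0.91*exp(3*k) + 2.5*exp(2*k) + 1.8*exp(k) + 7.82))*exp(k)/(0.91*exp(3*k) + 2.5*exp(2*k) + 1.8*exp(k) + 7.82)^3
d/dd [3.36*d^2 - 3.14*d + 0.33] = 6.72*d - 3.14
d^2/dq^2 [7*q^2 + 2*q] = 14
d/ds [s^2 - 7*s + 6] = 2*s - 7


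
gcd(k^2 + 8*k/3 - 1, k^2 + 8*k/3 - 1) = k^2 + 8*k/3 - 1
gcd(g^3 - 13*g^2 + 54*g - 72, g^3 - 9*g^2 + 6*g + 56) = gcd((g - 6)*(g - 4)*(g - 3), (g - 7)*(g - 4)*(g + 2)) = g - 4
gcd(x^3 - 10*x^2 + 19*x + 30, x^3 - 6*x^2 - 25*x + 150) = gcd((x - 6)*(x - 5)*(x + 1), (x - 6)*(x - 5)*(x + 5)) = x^2 - 11*x + 30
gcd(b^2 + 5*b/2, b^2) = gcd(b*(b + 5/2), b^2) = b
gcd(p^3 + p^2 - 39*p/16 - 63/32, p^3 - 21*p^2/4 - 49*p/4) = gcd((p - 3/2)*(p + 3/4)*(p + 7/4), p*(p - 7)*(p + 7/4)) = p + 7/4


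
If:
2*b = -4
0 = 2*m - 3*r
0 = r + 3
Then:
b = -2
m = -9/2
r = -3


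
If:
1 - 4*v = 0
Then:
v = 1/4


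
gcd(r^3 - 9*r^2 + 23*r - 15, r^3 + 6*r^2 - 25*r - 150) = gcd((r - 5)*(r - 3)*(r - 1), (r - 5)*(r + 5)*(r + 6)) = r - 5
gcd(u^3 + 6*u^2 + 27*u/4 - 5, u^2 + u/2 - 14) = u + 4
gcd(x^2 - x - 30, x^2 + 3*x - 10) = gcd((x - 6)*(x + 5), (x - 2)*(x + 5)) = x + 5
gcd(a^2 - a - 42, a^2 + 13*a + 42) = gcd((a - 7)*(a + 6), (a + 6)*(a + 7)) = a + 6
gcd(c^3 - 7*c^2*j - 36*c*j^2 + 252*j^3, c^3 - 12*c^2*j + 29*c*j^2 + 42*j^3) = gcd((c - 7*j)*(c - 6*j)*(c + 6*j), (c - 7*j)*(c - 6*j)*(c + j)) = c^2 - 13*c*j + 42*j^2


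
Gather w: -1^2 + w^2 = w^2 - 1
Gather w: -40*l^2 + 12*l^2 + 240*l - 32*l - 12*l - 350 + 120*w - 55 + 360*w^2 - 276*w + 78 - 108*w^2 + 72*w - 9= -28*l^2 + 196*l + 252*w^2 - 84*w - 336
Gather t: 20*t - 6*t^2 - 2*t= -6*t^2 + 18*t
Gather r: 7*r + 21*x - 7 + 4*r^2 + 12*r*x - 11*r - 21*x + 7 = 4*r^2 + r*(12*x - 4)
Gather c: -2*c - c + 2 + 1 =3 - 3*c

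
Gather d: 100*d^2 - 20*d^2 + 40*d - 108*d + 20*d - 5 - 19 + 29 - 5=80*d^2 - 48*d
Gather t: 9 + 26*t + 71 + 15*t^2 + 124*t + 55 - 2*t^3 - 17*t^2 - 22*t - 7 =-2*t^3 - 2*t^2 + 128*t + 128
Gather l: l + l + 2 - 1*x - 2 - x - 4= 2*l - 2*x - 4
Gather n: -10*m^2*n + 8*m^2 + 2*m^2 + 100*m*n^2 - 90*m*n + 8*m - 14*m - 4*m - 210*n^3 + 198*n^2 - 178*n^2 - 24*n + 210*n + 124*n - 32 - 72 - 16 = 10*m^2 - 10*m - 210*n^3 + n^2*(100*m + 20) + n*(-10*m^2 - 90*m + 310) - 120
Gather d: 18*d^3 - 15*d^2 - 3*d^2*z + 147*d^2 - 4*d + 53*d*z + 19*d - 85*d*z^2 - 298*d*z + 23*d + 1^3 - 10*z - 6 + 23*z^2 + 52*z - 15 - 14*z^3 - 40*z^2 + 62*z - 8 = 18*d^3 + d^2*(132 - 3*z) + d*(-85*z^2 - 245*z + 38) - 14*z^3 - 17*z^2 + 104*z - 28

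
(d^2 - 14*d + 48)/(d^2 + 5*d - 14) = (d^2 - 14*d + 48)/(d^2 + 5*d - 14)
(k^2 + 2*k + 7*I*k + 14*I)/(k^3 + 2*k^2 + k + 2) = (k + 7*I)/(k^2 + 1)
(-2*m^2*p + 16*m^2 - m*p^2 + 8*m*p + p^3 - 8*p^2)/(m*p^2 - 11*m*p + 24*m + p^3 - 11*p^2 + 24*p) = (-2*m + p)/(p - 3)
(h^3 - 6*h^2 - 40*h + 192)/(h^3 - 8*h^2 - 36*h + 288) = (h - 4)/(h - 6)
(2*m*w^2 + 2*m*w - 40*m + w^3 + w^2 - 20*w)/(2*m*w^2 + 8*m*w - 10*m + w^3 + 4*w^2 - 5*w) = (w - 4)/(w - 1)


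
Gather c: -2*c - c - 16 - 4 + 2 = -3*c - 18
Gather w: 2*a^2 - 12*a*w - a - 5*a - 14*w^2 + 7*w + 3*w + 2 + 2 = 2*a^2 - 6*a - 14*w^2 + w*(10 - 12*a) + 4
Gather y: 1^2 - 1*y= 1 - y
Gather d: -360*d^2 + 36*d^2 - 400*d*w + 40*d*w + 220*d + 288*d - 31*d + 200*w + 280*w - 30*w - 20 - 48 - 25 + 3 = -324*d^2 + d*(477 - 360*w) + 450*w - 90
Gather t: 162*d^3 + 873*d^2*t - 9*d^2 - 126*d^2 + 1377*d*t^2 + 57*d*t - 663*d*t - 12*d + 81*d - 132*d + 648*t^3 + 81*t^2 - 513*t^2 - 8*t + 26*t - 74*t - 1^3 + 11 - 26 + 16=162*d^3 - 135*d^2 - 63*d + 648*t^3 + t^2*(1377*d - 432) + t*(873*d^2 - 606*d - 56)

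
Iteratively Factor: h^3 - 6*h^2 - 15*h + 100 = (h - 5)*(h^2 - h - 20) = (h - 5)^2*(h + 4)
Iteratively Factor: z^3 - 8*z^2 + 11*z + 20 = (z - 5)*(z^2 - 3*z - 4) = (z - 5)*(z - 4)*(z + 1)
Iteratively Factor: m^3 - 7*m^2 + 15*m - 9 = (m - 3)*(m^2 - 4*m + 3) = (m - 3)*(m - 1)*(m - 3)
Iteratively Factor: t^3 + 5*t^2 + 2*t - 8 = (t - 1)*(t^2 + 6*t + 8) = (t - 1)*(t + 2)*(t + 4)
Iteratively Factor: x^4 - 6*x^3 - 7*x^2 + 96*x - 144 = (x - 4)*(x^3 - 2*x^2 - 15*x + 36) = (x - 4)*(x + 4)*(x^2 - 6*x + 9) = (x - 4)*(x - 3)*(x + 4)*(x - 3)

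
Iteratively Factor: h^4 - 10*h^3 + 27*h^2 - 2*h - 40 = (h - 5)*(h^3 - 5*h^2 + 2*h + 8) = (h - 5)*(h + 1)*(h^2 - 6*h + 8) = (h - 5)*(h - 2)*(h + 1)*(h - 4)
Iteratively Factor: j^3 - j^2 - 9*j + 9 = (j - 3)*(j^2 + 2*j - 3) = (j - 3)*(j + 3)*(j - 1)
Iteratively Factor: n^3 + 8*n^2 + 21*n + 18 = (n + 3)*(n^2 + 5*n + 6) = (n + 2)*(n + 3)*(n + 3)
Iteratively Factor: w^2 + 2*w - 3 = (w + 3)*(w - 1)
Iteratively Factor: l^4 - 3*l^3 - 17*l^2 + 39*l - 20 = (l - 5)*(l^3 + 2*l^2 - 7*l + 4) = (l - 5)*(l + 4)*(l^2 - 2*l + 1) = (l - 5)*(l - 1)*(l + 4)*(l - 1)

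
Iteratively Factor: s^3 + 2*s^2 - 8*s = (s - 2)*(s^2 + 4*s) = s*(s - 2)*(s + 4)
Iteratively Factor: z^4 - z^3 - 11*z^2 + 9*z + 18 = (z + 3)*(z^3 - 4*z^2 + z + 6) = (z + 1)*(z + 3)*(z^2 - 5*z + 6) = (z - 2)*(z + 1)*(z + 3)*(z - 3)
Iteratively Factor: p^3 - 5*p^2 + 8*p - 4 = (p - 2)*(p^2 - 3*p + 2) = (p - 2)*(p - 1)*(p - 2)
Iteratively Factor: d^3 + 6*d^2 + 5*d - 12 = (d - 1)*(d^2 + 7*d + 12) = (d - 1)*(d + 4)*(d + 3)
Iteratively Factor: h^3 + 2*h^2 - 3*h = (h + 3)*(h^2 - h) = h*(h + 3)*(h - 1)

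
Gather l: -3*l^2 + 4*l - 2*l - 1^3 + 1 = -3*l^2 + 2*l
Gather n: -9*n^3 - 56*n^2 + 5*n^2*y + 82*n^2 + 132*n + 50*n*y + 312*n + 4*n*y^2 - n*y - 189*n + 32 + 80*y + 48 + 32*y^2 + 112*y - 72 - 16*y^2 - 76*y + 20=-9*n^3 + n^2*(5*y + 26) + n*(4*y^2 + 49*y + 255) + 16*y^2 + 116*y + 28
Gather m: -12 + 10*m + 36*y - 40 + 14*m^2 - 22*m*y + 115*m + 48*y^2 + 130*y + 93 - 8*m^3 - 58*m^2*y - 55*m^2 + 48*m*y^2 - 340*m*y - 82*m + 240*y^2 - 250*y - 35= -8*m^3 + m^2*(-58*y - 41) + m*(48*y^2 - 362*y + 43) + 288*y^2 - 84*y + 6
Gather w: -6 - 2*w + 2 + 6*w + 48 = 4*w + 44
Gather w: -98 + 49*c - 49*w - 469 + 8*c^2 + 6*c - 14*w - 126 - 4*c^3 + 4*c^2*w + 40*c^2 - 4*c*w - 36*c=-4*c^3 + 48*c^2 + 19*c + w*(4*c^2 - 4*c - 63) - 693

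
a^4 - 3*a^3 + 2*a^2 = a^2*(a - 2)*(a - 1)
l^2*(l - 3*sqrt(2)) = l^3 - 3*sqrt(2)*l^2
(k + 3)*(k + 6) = k^2 + 9*k + 18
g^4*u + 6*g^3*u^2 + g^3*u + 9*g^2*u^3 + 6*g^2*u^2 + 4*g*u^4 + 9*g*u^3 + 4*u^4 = (g + u)^2*(g + 4*u)*(g*u + u)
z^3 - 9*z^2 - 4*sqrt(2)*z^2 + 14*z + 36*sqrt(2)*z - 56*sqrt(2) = (z - 7)*(z - 2)*(z - 4*sqrt(2))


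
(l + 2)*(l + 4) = l^2 + 6*l + 8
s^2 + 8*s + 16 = (s + 4)^2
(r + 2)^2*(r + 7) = r^3 + 11*r^2 + 32*r + 28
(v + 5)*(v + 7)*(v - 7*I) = v^3 + 12*v^2 - 7*I*v^2 + 35*v - 84*I*v - 245*I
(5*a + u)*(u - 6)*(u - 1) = 5*a*u^2 - 35*a*u + 30*a + u^3 - 7*u^2 + 6*u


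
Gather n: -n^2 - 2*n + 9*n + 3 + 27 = -n^2 + 7*n + 30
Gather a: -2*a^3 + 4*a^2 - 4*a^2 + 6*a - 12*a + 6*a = -2*a^3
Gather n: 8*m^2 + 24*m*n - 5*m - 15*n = 8*m^2 - 5*m + n*(24*m - 15)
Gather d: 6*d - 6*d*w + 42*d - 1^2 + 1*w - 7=d*(48 - 6*w) + w - 8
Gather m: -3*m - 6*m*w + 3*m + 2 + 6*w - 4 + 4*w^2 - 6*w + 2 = -6*m*w + 4*w^2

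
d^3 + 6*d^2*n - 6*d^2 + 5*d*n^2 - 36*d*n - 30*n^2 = (d - 6)*(d + n)*(d + 5*n)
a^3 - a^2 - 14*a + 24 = (a - 3)*(a - 2)*(a + 4)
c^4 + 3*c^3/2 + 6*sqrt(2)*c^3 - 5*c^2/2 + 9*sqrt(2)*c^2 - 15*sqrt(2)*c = c*(c - 1)*(c + 5/2)*(c + 6*sqrt(2))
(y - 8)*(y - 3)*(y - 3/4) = y^3 - 47*y^2/4 + 129*y/4 - 18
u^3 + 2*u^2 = u^2*(u + 2)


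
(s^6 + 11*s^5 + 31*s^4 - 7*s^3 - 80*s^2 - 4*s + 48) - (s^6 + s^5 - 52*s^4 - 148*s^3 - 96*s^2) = 10*s^5 + 83*s^4 + 141*s^3 + 16*s^2 - 4*s + 48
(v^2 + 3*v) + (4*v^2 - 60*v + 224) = 5*v^2 - 57*v + 224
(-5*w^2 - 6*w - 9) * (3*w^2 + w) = -15*w^4 - 23*w^3 - 33*w^2 - 9*w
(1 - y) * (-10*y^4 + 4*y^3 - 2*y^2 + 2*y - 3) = 10*y^5 - 14*y^4 + 6*y^3 - 4*y^2 + 5*y - 3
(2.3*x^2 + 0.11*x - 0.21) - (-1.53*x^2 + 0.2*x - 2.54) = 3.83*x^2 - 0.09*x + 2.33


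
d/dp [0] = 0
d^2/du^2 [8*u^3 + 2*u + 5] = 48*u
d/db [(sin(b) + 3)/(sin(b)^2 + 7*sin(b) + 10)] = (-6*sin(b) + cos(b)^2 - 12)*cos(b)/(sin(b)^2 + 7*sin(b) + 10)^2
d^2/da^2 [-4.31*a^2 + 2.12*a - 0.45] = -8.62000000000000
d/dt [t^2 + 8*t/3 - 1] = 2*t + 8/3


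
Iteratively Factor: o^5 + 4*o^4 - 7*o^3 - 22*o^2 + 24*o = (o - 2)*(o^4 + 6*o^3 + 5*o^2 - 12*o) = (o - 2)*(o + 4)*(o^3 + 2*o^2 - 3*o) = (o - 2)*(o + 3)*(o + 4)*(o^2 - o) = (o - 2)*(o - 1)*(o + 3)*(o + 4)*(o)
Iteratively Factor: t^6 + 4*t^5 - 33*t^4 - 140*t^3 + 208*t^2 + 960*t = (t + 4)*(t^5 - 33*t^3 - 8*t^2 + 240*t) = (t + 4)^2*(t^4 - 4*t^3 - 17*t^2 + 60*t) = t*(t + 4)^2*(t^3 - 4*t^2 - 17*t + 60) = t*(t - 3)*(t + 4)^2*(t^2 - t - 20) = t*(t - 5)*(t - 3)*(t + 4)^2*(t + 4)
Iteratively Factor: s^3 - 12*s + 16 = (s - 2)*(s^2 + 2*s - 8) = (s - 2)*(s + 4)*(s - 2)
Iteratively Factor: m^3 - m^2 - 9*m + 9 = (m + 3)*(m^2 - 4*m + 3) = (m - 3)*(m + 3)*(m - 1)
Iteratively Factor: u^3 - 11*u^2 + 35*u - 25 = (u - 5)*(u^2 - 6*u + 5) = (u - 5)^2*(u - 1)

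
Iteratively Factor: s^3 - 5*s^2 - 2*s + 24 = (s - 3)*(s^2 - 2*s - 8) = (s - 3)*(s + 2)*(s - 4)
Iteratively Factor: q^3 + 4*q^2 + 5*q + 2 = (q + 1)*(q^2 + 3*q + 2) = (q + 1)^2*(q + 2)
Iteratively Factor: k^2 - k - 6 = (k + 2)*(k - 3)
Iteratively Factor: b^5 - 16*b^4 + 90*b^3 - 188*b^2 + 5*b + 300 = (b - 4)*(b^4 - 12*b^3 + 42*b^2 - 20*b - 75) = (b - 4)*(b - 3)*(b^3 - 9*b^2 + 15*b + 25) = (b - 4)*(b - 3)*(b + 1)*(b^2 - 10*b + 25) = (b - 5)*(b - 4)*(b - 3)*(b + 1)*(b - 5)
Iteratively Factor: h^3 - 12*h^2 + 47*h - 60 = (h - 5)*(h^2 - 7*h + 12) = (h - 5)*(h - 3)*(h - 4)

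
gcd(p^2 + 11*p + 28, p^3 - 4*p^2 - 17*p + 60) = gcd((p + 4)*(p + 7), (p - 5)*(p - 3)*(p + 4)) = p + 4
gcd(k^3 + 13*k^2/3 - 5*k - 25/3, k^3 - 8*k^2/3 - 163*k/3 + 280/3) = k - 5/3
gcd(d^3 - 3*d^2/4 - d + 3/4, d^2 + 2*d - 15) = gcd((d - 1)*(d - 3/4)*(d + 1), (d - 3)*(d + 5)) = 1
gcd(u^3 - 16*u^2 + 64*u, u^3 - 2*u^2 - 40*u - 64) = u - 8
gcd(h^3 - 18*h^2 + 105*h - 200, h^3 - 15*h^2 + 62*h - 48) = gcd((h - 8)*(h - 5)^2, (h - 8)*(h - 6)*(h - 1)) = h - 8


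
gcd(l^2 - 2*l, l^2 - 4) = l - 2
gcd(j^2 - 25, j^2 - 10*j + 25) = j - 5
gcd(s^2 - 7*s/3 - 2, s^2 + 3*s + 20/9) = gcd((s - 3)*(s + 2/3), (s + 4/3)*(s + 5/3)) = 1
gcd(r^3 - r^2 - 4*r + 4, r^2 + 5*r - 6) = r - 1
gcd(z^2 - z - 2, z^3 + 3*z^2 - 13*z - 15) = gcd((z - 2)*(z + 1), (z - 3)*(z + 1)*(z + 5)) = z + 1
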